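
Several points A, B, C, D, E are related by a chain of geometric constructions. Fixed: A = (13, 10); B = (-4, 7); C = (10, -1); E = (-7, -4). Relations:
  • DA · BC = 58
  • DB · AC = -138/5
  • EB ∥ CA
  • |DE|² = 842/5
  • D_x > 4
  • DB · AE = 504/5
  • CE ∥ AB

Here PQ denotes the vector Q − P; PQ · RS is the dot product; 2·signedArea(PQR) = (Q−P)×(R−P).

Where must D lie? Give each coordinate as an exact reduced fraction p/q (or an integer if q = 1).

D = (22/5, 11/5)

1. D_x = 22/5  [DB · AC = -138/5 ∩ DB · AE = 504/5]
2. D_y = 11/5  [DB · AC = -138/5 ∩ DB · AE = 504/5]
   → D = (22/5, 11/5)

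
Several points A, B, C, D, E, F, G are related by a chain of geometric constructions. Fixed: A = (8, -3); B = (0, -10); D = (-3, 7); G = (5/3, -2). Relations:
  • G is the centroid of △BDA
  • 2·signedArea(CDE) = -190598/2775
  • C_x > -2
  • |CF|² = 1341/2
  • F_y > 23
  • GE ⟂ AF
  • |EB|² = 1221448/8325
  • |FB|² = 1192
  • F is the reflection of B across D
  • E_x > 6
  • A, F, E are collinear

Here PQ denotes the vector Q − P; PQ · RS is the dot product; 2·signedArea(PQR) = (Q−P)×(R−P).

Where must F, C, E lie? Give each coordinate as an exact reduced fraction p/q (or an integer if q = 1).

1. F_x = -6  [F is the reflection of B across D]
2. F_y = 24  [F is the reflection of B across D]
   → F = (-6, 24)
3. E_x = 17342/2775  [A, F, E are collinear ∩ GE ⟂ AF]
4. E_y = 348/925  [A, F, E are collinear ∩ GE ⟂ AF]
   → E = (17342/2775, 348/925)
5. C_x = -3/2  [line 6127/925·x + 25667/2775·y + 22024/925 = 0 ∩ |CF|² = 1341/2]
6. C_y = -3/2  [line 6127/925·x + 25667/2775·y + 22024/925 = 0 ∩ |CF|² = 1341/2]
   → C = (-3/2, -3/2)

C = (-3/2, -3/2)
E = (17342/2775, 348/925)
F = (-6, 24)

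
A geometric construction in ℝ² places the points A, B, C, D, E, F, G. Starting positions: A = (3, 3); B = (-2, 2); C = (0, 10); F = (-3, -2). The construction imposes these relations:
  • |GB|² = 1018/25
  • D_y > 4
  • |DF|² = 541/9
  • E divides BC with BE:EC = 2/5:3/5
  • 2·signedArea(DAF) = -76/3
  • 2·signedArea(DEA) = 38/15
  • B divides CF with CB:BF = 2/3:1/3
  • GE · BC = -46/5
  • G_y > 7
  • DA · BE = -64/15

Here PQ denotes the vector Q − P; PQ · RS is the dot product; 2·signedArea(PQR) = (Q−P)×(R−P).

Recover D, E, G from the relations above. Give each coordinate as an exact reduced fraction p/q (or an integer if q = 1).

D = (1/3, 5)
E = (-6/5, 26/5)
G = (-27/5, 37/5)

1. D_x = 1/3  [line 5·x + -6·y + 85/3 = 0 ∩ |DF|² = 541/9]
2. D_y = 5  [line 5·x + -6·y + 85/3 = 0 ∩ |DF|² = 541/9]
   → D = (1/3, 5)
3. E_x = -6/5  [2·signedArea(DEA) = 38/15 ∩ E divides BC with BE:EC = 2/5:3/5]
4. E_y = 26/5  [2·signedArea(DEA) = 38/15 ∩ E divides BC with BE:EC = 2/5:3/5]
   → E = (-6/5, 26/5)
5. G_x = -27/5  [line -2·x + -8·y + 242/5 = 0 ∩ |GB|² = 1018/25]
6. G_y = 37/5  [line -2·x + -8·y + 242/5 = 0 ∩ |GB|² = 1018/25]
   → G = (-27/5, 37/5)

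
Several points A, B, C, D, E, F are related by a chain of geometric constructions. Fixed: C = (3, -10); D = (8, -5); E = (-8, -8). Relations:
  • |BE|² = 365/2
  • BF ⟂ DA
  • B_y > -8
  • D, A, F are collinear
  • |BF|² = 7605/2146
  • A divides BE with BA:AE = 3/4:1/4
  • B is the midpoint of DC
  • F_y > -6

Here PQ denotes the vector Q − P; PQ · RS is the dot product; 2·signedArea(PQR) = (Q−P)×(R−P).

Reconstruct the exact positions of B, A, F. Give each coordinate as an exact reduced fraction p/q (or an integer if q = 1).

A = (-37/8, -63/8)
B = (11/2, -15/2)
F = (5453/1073, -6078/1073)

1. B_x = 11/2  [B is the midpoint of DC]
2. B_y = -15/2  [B is the midpoint of DC]
   → B = (11/2, -15/2)
3. A_x = -37/8  [A divides BE with BA:AE = 3/4:1/4]
4. A_y = -63/8  [A divides BE with BA:AE = 3/4:1/4]
   → A = (-37/8, -63/8)
5. F_x = 5453/1073  [D, A, F are collinear ∩ BF ⟂ DA]
6. F_y = -6078/1073  [D, A, F are collinear ∩ BF ⟂ DA]
   → F = (5453/1073, -6078/1073)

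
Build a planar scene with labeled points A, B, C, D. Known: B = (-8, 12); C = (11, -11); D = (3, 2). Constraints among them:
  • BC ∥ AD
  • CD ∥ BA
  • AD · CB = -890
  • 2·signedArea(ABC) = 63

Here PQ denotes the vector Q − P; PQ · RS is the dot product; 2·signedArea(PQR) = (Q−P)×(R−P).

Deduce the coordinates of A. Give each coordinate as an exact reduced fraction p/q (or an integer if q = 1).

1. A_x = -16  [BC ∥ AD ∩ CD ∥ BA]
2. A_y = 25  [BC ∥ AD ∩ CD ∥ BA]
   → A = (-16, 25)

A = (-16, 25)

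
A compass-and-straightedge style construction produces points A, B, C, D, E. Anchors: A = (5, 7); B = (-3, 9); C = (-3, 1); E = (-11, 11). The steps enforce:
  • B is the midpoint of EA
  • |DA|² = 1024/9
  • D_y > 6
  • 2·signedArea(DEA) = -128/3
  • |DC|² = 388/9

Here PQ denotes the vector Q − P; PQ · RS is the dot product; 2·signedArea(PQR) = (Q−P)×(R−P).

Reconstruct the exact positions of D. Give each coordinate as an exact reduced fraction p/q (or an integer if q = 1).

D = (-17/3, 7)

1. D_x = -17/3  [line 4·x + 16·y + -268/3 = 0 ∩ |DA|² = 1024/9]
2. D_y = 7  [line 4·x + 16·y + -268/3 = 0 ∩ |DA|² = 1024/9]
   → D = (-17/3, 7)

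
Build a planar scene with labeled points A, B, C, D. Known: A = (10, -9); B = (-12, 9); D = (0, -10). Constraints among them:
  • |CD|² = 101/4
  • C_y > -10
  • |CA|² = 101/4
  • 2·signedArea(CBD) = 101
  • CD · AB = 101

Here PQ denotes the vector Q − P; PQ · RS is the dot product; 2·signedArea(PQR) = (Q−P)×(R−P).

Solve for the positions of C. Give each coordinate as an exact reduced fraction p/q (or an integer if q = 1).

1. C_x = 5  [CD · AB = 101 ∩ 2·signedArea(CBD) = 101]
2. C_y = -19/2  [CD · AB = 101 ∩ 2·signedArea(CBD) = 101]
   → C = (5, -19/2)

C = (5, -19/2)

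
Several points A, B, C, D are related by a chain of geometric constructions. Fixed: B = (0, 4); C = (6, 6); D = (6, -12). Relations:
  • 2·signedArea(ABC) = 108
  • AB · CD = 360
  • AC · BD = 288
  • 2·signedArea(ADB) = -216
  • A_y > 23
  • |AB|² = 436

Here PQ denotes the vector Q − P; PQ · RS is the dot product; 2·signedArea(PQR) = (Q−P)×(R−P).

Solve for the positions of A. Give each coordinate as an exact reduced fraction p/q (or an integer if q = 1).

1. A_x = 6  [2·signedArea(ADB) = -216 ∩ AB · CD = 360]
2. A_y = 24  [2·signedArea(ADB) = -216 ∩ AB · CD = 360]
   → A = (6, 24)

A = (6, 24)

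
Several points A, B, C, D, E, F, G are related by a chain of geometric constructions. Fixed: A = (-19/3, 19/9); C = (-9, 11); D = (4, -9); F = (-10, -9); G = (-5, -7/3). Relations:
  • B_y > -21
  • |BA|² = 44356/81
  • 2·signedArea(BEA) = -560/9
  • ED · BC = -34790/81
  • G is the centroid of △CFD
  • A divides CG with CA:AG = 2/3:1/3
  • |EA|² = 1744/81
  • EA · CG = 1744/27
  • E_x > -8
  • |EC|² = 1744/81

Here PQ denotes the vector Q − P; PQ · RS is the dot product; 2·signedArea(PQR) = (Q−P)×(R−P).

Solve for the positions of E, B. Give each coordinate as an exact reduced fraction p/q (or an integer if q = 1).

B = (-41/3, -181/9)
E = (-23/3, 59/9)

1. E_x = -23/3  [line -4·x + 40/3·y + -3188/27 = 0 ∩ |EC|² = 1744/81]
2. E_y = 59/9  [line -4·x + 40/3·y + -3188/27 = 0 ∩ |EC|² = 1744/81]
   → E = (-23/3, 59/9)
3. B_x = -41/3  [2·signedArea(BEA) = -560/9 ∩ ED · BC = -34790/81]
4. B_y = -181/9  [2·signedArea(BEA) = -560/9 ∩ ED · BC = -34790/81]
   → B = (-41/3, -181/9)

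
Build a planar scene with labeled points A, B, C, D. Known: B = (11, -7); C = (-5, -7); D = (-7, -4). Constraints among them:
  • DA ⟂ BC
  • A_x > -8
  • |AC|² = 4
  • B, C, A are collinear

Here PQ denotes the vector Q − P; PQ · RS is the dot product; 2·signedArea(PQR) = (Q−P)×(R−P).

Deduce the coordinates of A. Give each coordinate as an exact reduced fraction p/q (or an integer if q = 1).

1. A_x = -7  [B, C, A are collinear ∩ DA ⟂ BC]
2. A_y = -7  [B, C, A are collinear ∩ DA ⟂ BC]
   → A = (-7, -7)

A = (-7, -7)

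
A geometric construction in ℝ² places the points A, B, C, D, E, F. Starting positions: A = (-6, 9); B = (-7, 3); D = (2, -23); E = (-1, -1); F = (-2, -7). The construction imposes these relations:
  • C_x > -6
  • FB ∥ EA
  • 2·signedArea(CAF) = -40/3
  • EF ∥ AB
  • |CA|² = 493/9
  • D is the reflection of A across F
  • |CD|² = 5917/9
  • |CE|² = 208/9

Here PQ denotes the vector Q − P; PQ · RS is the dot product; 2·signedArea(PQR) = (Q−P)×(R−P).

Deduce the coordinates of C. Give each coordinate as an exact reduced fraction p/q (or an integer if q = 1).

1. C_x = -5  [line 16·x + 4·y + 220/3 = 0 ∩ |CA|² = 493/9]
2. C_y = 5/3  [line 16·x + 4·y + 220/3 = 0 ∩ |CA|² = 493/9]
   → C = (-5, 5/3)

C = (-5, 5/3)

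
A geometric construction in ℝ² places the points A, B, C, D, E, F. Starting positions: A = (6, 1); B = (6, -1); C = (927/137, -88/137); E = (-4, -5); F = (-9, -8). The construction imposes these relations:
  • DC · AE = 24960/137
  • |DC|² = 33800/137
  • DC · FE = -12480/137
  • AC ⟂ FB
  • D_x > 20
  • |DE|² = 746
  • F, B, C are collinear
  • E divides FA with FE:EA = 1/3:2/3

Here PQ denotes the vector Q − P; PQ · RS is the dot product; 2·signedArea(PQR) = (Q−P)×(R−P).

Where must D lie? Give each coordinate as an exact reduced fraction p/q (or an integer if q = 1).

D = (21, 6)

1. D_x = 21  [line 10·x + 6·y + -246 = 0 ∩ |DC|² = 33800/137]
2. D_y = 6  [line 10·x + 6·y + -246 = 0 ∩ |DC|² = 33800/137]
   → D = (21, 6)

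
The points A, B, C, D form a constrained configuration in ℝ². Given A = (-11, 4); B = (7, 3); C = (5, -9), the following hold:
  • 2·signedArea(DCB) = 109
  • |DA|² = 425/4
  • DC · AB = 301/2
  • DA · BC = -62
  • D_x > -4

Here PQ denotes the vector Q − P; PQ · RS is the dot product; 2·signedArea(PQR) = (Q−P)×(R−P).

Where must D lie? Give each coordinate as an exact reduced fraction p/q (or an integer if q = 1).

D = (-3, -5/2)

1. D_x = -3  [DC · AB = 301/2 ∩ DA · BC = -62]
2. D_y = -5/2  [DC · AB = 301/2 ∩ DA · BC = -62]
   → D = (-3, -5/2)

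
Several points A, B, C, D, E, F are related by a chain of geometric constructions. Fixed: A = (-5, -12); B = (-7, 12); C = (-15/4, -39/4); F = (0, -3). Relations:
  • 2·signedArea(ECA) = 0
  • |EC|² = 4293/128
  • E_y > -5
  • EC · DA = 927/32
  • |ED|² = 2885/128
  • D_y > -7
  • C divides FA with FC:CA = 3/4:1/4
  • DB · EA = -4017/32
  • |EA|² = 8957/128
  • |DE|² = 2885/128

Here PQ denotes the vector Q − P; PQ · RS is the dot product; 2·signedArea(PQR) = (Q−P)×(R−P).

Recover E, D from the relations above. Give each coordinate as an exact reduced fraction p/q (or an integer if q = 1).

1. E_x = -15/16  [line 9/4·x + -5/4·y + -15/4 = 0 ∩ |EC|² = 4293/128]
2. E_y = -75/16  [line 9/4·x + -5/4·y + -15/4 = 0 ∩ |EC|² = 4293/128]
   → E = (-15/16, -75/16)
3. D_x = -11/2  [line 65/16·x + 117/16·y + 2119/32 = 0 ∩ |DE|² = 2885/128]
4. D_y = -6  [line 65/16·x + 117/16·y + 2119/32 = 0 ∩ |DE|² = 2885/128]
   → D = (-11/2, -6)

D = (-11/2, -6)
E = (-15/16, -75/16)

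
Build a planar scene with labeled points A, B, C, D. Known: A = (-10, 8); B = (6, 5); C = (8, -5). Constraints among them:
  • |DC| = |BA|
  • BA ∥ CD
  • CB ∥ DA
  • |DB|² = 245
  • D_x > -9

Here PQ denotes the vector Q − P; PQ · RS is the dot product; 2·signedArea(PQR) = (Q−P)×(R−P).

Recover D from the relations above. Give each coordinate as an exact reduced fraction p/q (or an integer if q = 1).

1. D_x = -8  [CB ∥ DA ∩ BA ∥ CD]
2. D_y = -2  [CB ∥ DA ∩ BA ∥ CD]
   → D = (-8, -2)

D = (-8, -2)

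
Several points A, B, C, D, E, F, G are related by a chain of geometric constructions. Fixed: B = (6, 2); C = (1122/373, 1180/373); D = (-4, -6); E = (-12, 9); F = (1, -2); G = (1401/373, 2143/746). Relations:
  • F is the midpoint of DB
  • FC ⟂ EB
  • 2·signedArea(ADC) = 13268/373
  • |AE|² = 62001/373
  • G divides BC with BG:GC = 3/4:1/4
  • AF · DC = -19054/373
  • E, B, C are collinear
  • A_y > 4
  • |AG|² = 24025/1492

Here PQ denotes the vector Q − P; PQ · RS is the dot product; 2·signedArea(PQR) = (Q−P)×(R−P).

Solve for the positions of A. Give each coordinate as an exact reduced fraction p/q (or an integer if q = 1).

A = (6/373, 1614/373)

1. A_x = 6/373  [2·signedArea(ADC) = 13268/373 ∩ AF · DC = -19054/373]
2. A_y = 1614/373  [2·signedArea(ADC) = 13268/373 ∩ AF · DC = -19054/373]
   → A = (6/373, 1614/373)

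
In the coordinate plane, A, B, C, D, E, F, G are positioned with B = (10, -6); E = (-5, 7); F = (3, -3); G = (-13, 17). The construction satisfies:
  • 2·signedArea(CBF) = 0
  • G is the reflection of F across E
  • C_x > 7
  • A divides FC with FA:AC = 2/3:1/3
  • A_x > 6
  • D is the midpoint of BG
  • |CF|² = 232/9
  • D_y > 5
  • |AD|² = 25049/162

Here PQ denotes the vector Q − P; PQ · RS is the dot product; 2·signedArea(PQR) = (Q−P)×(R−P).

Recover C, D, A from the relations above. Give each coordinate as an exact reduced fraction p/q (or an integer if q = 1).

1. C_x = 23/3  [line -3·x + -7·y + -12 = 0 ∩ |CF|² = 232/9]
2. C_y = -5  [line -3·x + -7·y + -12 = 0 ∩ |CF|² = 232/9]
   → C = (23/3, -5)
3. D_x = -3/2  [D is the midpoint of BG]
4. D_y = 11/2  [D is the midpoint of BG]
   → D = (-3/2, 11/2)
5. A_x = 55/9  [A divides FC with FA:AC = 2/3:1/3]
6. A_y = -13/3  [A divides FC with FA:AC = 2/3:1/3]
   → A = (55/9, -13/3)

A = (55/9, -13/3)
C = (23/3, -5)
D = (-3/2, 11/2)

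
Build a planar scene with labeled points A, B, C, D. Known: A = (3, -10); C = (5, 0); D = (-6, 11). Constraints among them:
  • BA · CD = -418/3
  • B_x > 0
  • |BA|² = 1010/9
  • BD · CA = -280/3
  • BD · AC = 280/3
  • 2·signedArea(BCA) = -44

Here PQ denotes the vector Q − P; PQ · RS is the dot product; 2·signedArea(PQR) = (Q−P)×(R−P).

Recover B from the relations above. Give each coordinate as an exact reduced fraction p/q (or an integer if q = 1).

B = (2/3, 1/3)

1. B_x = 2/3  [BD · CA = -280/3 ∩ 2·signedArea(BCA) = -44]
2. B_y = 1/3  [BD · CA = -280/3 ∩ 2·signedArea(BCA) = -44]
   → B = (2/3, 1/3)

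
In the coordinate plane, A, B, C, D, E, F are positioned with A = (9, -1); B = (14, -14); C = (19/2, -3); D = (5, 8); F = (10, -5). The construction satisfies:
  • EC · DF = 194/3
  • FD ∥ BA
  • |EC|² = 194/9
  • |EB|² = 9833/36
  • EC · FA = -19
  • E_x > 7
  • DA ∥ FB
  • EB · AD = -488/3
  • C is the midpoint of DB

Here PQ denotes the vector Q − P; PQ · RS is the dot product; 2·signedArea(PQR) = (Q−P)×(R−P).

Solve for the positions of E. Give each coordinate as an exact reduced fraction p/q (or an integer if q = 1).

E = (47/6, 4/3)

1. E_x = 47/6  [EB · AD = -488/3 ∩ EC · FA = -19]
2. E_y = 4/3  [EB · AD = -488/3 ∩ EC · FA = -19]
   → E = (47/6, 4/3)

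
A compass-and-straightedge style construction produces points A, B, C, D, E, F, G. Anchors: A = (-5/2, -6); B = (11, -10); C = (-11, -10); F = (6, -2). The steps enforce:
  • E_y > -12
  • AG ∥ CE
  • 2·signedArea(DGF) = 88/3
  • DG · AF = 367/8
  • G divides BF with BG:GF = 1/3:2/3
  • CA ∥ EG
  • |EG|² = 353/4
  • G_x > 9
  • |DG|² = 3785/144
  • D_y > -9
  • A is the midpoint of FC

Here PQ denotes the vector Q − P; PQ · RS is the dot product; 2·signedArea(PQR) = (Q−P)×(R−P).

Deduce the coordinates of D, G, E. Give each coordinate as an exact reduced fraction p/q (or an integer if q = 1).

1. G_x = 28/3  [G divides BF with BG:GF = 1/3:2/3]
2. G_y = -22/3  [G divides BF with BG:GF = 1/3:2/3]
   → G = (28/3, -22/3)
3. E_x = 5/6  [CA ∥ EG ∩ AG ∥ CE]
4. E_y = -34/3  [CA ∥ EG ∩ AG ∥ CE]
   → E = (5/6, -34/3)
5. D_x = 17/4  [DG · AF = 367/8 ∩ 2·signedArea(DGF) = 88/3]
6. D_y = -8  [DG · AF = 367/8 ∩ 2·signedArea(DGF) = 88/3]
   → D = (17/4, -8)

D = (17/4, -8)
E = (5/6, -34/3)
G = (28/3, -22/3)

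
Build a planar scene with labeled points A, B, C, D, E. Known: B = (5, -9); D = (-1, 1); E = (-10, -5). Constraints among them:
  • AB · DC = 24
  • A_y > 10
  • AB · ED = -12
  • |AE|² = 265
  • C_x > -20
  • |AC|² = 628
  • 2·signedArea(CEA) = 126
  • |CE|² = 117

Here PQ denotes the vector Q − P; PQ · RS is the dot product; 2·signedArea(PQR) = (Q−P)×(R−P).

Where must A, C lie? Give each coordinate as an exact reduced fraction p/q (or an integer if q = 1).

A = (-7, 11)
C = (-19, -11)

1. A_x = -7  [line -9·x + -6·y + 3 = 0 ∩ |AE|² = 265]
2. A_y = 11  [line -9·x + -6·y + 3 = 0 ∩ |AE|² = 265]
   → A = (-7, 11)
3. C_x = -19  [AB · DC = 24 ∩ 2·signedArea(CEA) = 126]
4. C_y = -11  [AB · DC = 24 ∩ 2·signedArea(CEA) = 126]
   → C = (-19, -11)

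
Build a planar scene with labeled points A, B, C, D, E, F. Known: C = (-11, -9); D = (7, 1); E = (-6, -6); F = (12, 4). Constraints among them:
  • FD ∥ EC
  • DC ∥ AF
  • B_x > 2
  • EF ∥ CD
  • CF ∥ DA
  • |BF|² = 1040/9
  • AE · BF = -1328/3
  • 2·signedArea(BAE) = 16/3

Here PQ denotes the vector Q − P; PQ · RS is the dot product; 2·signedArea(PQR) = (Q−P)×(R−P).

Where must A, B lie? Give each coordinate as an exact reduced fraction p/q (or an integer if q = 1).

A = (30, 14)
B = (8/3, -4/3)

1. A_x = 30  [DC ∥ AF ∩ CF ∥ DA]
2. A_y = 14  [DC ∥ AF ∩ CF ∥ DA]
   → A = (30, 14)
3. B_x = 8/3  [2·signedArea(BAE) = 16/3 ∩ AE · BF = -1328/3]
4. B_y = -4/3  [2·signedArea(BAE) = 16/3 ∩ AE · BF = -1328/3]
   → B = (8/3, -4/3)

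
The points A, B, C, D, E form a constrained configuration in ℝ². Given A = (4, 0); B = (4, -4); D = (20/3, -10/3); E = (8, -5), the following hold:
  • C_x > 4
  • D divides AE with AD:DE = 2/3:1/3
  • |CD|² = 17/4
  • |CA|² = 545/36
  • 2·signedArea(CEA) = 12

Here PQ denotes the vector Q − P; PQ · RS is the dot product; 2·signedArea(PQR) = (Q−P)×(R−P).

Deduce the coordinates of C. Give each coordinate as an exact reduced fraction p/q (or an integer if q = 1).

C = (14/3, -23/6)

1. C_x = 14/3  [line -5·x + -4·y + 8 = 0 ∩ |CA|² = 545/36]
2. C_y = -23/6  [line -5·x + -4·y + 8 = 0 ∩ |CA|² = 545/36]
   → C = (14/3, -23/6)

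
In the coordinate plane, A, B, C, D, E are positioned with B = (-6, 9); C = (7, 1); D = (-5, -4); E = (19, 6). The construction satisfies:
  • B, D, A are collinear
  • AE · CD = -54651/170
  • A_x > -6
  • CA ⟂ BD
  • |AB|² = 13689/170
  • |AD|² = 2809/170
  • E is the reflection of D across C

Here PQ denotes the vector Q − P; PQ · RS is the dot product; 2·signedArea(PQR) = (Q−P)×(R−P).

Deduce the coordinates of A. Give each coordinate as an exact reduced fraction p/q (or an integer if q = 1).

A = (-903/170, 9/170)

1. A_x = -903/170  [B, D, A are collinear ∩ CA ⟂ BD]
2. A_y = 9/170  [B, D, A are collinear ∩ CA ⟂ BD]
   → A = (-903/170, 9/170)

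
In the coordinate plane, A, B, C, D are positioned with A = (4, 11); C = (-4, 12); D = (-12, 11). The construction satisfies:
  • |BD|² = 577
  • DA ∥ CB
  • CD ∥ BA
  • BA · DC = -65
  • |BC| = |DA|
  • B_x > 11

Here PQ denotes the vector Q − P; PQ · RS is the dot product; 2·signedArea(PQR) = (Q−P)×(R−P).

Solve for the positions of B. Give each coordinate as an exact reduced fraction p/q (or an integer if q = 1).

1. B_x = 12  [CD ∥ BA ∩ DA ∥ CB]
2. B_y = 12  [CD ∥ BA ∩ DA ∥ CB]
   → B = (12, 12)

B = (12, 12)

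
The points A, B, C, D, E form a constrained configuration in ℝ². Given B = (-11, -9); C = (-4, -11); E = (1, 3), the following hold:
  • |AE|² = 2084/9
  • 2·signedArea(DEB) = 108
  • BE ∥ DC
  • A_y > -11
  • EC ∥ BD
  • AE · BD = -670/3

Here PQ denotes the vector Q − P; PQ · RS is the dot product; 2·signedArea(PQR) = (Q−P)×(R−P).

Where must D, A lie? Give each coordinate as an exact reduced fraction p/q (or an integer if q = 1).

A = (-19/3, -31/3)
D = (-16, -23)

1. D_x = -16  [BE ∥ DC ∩ EC ∥ BD]
2. D_y = -23  [BE ∥ DC ∩ EC ∥ BD]
   → D = (-16, -23)
3. A_x = -19/3  [line 5·x + 14·y + 529/3 = 0 ∩ |AE|² = 2084/9]
4. A_y = -31/3  [line 5·x + 14·y + 529/3 = 0 ∩ |AE|² = 2084/9]
   → A = (-19/3, -31/3)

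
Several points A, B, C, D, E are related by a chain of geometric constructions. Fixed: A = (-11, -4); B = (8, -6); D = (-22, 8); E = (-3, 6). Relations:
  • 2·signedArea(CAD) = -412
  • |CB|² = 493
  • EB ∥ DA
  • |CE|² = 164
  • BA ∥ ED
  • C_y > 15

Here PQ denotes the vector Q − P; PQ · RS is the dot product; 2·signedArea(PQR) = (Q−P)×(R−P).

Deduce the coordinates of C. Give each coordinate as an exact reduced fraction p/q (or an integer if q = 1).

1. C_x = 5  [line -12·x + -11·y + 236 = 0 ∩ |CE|² = 164]
2. C_y = 16  [line -12·x + -11·y + 236 = 0 ∩ |CE|² = 164]
   → C = (5, 16)

C = (5, 16)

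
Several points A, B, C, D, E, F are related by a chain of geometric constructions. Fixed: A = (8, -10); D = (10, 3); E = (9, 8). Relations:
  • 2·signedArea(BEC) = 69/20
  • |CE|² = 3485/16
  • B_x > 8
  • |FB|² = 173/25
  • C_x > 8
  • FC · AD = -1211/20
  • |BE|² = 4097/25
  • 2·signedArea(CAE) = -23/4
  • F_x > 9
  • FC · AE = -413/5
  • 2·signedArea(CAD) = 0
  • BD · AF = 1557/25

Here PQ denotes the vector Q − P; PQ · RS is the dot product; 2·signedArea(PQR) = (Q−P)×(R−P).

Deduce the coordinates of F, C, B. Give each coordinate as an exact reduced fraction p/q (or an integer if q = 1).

1. C_x = 17/2  [2·signedArea(CAD) = 0 ∩ 2·signedArea(CAE) = -23/4]
2. C_y = -27/4  [2·signedArea(CAD) = 0 ∩ 2·signedArea(CAE) = -23/4]
   → C = (17/2, -27/4)
3. F_x = 46/5  [FC · AE = -413/5 ∩ FC · AD = -1211/20]
4. F_y = -11/5  [FC · AE = -413/5 ∩ FC · AD = -1211/20]
   → F = (46/5, -11/5)
5. B_x = 44/5  [BD · AF = 1557/25 ∩ 2·signedArea(BEC) = 69/20]
6. B_y = -24/5  [BD · AF = 1557/25 ∩ 2·signedArea(BEC) = 69/20]
   → B = (44/5, -24/5)

B = (44/5, -24/5)
C = (17/2, -27/4)
F = (46/5, -11/5)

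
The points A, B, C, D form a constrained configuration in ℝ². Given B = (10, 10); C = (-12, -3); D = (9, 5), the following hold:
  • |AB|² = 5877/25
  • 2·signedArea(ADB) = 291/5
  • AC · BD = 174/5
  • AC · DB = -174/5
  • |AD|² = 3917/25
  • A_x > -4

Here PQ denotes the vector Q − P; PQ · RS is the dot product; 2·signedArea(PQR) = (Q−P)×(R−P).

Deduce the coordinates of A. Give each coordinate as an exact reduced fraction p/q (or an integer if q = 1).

A = (-16/5, 11/5)

1. A_x = -16/5  [2·signedArea(ADB) = 291/5 ∩ AC · DB = -174/5]
2. A_y = 11/5  [2·signedArea(ADB) = 291/5 ∩ AC · DB = -174/5]
   → A = (-16/5, 11/5)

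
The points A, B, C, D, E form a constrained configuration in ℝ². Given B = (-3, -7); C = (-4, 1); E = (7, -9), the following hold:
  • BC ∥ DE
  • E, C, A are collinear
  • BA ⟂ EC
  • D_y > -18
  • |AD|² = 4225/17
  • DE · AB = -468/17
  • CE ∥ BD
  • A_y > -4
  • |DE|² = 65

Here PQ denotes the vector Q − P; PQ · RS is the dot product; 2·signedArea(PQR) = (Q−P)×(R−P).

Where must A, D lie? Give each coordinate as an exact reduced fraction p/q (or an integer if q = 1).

A = (9/17, -53/17)
D = (8, -17)

1. A_x = 9/17  [E, C, A are collinear ∩ BA ⟂ EC]
2. A_y = -53/17  [E, C, A are collinear ∩ BA ⟂ EC]
   → A = (9/17, -53/17)
3. D_x = 8  [BC ∥ DE ∩ CE ∥ BD]
4. D_y = -17  [BC ∥ DE ∩ CE ∥ BD]
   → D = (8, -17)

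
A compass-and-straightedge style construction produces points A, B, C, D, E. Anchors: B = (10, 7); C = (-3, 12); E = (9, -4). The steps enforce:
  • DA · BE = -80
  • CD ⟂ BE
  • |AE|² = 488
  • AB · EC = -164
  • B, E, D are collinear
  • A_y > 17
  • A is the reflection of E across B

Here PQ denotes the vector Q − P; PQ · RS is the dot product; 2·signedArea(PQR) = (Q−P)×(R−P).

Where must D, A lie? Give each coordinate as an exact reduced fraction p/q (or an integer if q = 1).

A = (11, 18)
D = (631/61, 658/61)

1. D_x = 631/61  [B, E, D are collinear ∩ CD ⟂ BE]
2. D_y = 658/61  [B, E, D are collinear ∩ CD ⟂ BE]
   → D = (631/61, 658/61)
3. A_x = 11  [A is the reflection of E across B]
4. A_y = 18  [A is the reflection of E across B]
   → A = (11, 18)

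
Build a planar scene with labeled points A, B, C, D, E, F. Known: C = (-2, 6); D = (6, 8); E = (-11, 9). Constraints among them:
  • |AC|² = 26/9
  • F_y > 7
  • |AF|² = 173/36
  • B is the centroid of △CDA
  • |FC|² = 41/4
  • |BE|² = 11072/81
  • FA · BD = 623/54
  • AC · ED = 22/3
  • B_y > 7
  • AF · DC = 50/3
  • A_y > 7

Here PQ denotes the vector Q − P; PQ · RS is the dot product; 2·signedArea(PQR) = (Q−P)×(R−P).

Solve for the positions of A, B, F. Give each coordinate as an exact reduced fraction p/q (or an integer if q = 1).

A = (-7/3, 23/3)
B = (5/9, 65/9)
F = (-9/2, 8)

1. A_x = -7/3  [line -17·x + 1·y + -142/3 = 0 ∩ |AC|² = 26/9]
2. A_y = 23/3  [line -17·x + 1·y + -142/3 = 0 ∩ |AC|² = 26/9]
   → A = (-7/3, 23/3)
3. B_x = 5/9  [B is the centroid of △CDA]
4. B_y = 65/9  [B is the centroid of △CDA]
   → B = (5/9, 65/9)
5. F_x = -9/2  [FA · BD = 623/54 ∩ AF · DC = 50/3]
6. F_y = 8  [FA · BD = 623/54 ∩ AF · DC = 50/3]
   → F = (-9/2, 8)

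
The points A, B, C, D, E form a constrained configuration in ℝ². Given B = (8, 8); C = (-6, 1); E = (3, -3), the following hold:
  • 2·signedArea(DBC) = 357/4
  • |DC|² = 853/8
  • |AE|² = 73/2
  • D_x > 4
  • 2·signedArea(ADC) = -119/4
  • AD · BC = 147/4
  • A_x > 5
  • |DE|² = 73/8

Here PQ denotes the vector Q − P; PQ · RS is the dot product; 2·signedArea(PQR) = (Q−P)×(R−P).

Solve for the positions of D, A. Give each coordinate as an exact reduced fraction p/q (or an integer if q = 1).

1. D_x = 17/4  [line 7·x + -14·y + -133/4 = 0 ∩ |DC|² = 853/8]
2. D_y = -1/4  [line 7·x + -14·y + -133/4 = 0 ∩ |DC|² = 853/8]
   → D = (17/4, -1/4)
3. A_x = 11/2  [2·signedArea(ADC) = -119/4 ∩ AD · BC = 147/4]
4. A_y = 5/2  [2·signedArea(ADC) = -119/4 ∩ AD · BC = 147/4]
   → A = (11/2, 5/2)

A = (11/2, 5/2)
D = (17/4, -1/4)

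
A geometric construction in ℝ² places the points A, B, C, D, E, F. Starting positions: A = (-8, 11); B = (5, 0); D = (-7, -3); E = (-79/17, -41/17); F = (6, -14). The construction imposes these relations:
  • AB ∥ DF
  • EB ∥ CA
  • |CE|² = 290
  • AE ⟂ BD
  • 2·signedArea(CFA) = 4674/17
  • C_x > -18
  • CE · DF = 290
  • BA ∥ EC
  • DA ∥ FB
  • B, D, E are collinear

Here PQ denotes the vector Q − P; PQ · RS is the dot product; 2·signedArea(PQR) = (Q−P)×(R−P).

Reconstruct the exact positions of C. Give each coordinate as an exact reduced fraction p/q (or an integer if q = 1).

1. C_x = -300/17  [EB ∥ CA ∩ BA ∥ EC]
2. C_y = 146/17  [EB ∥ CA ∩ BA ∥ EC]
   → C = (-300/17, 146/17)

C = (-300/17, 146/17)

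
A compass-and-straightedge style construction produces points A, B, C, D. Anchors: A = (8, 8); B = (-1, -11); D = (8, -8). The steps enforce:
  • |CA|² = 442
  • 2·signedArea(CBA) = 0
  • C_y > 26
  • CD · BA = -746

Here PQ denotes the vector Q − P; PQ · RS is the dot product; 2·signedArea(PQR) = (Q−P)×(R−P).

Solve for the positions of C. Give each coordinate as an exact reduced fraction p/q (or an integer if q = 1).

C = (17, 27)

1. C_x = 17  [2·signedArea(CBA) = 0 ∩ CD · BA = -746]
2. C_y = 27  [2·signedArea(CBA) = 0 ∩ CD · BA = -746]
   → C = (17, 27)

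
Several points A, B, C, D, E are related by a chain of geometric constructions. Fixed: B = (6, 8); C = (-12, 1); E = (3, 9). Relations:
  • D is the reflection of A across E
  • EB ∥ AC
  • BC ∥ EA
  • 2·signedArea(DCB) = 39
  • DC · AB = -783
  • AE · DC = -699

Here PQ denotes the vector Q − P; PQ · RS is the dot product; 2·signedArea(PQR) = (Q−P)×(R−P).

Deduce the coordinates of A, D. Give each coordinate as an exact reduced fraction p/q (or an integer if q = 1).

1. A_x = -15  [EB ∥ AC ∩ BC ∥ EA]
2. A_y = 2  [EB ∥ AC ∩ BC ∥ EA]
   → A = (-15, 2)
3. D_x = 21  [D is the reflection of A across E]
4. D_y = 16  [D is the reflection of A across E]
   → D = (21, 16)

A = (-15, 2)
D = (21, 16)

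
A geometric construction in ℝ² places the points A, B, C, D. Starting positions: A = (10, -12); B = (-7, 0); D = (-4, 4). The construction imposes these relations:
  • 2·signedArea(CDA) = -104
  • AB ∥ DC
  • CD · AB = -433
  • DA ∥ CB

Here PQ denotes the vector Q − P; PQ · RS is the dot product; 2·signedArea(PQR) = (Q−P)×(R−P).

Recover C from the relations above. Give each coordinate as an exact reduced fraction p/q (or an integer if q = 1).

1. C_x = -21  [DA ∥ CB ∩ AB ∥ DC]
2. C_y = 16  [DA ∥ CB ∩ AB ∥ DC]
   → C = (-21, 16)

C = (-21, 16)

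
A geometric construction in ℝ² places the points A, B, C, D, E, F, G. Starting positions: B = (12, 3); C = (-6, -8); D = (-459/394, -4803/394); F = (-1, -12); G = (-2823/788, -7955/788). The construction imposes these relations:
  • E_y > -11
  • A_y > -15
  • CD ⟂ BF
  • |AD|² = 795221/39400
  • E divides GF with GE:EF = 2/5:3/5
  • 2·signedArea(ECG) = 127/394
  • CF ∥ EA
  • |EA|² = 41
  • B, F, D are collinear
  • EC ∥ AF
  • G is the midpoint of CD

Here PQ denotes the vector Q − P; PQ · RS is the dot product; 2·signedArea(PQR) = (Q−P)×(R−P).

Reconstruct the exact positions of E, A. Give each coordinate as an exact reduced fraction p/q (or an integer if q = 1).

1. E_x = -2009/788  [E divides GF with GE:EF = 2/5:3/5]
2. E_y = -42777/3940  [E divides GF with GE:EF = 2/5:3/5]
   → E = (-2009/788, -42777/3940)
3. A_x = 1931/788  [EC ∥ AF ∩ CF ∥ EA]
4. A_y = -58537/3940  [EC ∥ AF ∩ CF ∥ EA]
   → A = (1931/788, -58537/3940)

A = (1931/788, -58537/3940)
E = (-2009/788, -42777/3940)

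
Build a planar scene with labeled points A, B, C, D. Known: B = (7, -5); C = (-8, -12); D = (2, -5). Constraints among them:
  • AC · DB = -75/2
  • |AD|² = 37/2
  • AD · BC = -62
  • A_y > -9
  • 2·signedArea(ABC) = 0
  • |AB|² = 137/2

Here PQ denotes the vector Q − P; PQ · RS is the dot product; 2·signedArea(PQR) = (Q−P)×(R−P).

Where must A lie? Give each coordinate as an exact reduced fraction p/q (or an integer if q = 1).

A = (-1/2, -17/2)

1. A_x = -1/2  [2·signedArea(ABC) = 0 ∩ AD · BC = -62]
2. A_y = -17/2  [2·signedArea(ABC) = 0 ∩ AD · BC = -62]
   → A = (-1/2, -17/2)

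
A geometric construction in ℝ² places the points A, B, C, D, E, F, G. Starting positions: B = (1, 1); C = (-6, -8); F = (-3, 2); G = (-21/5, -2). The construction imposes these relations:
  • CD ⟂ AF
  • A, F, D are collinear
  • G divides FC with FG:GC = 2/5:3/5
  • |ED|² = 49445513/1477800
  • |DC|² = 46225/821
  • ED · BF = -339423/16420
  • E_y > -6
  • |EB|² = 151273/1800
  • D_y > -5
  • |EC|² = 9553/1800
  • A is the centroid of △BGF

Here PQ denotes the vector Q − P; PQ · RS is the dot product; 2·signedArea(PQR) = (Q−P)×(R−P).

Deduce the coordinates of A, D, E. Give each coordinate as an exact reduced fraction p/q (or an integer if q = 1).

A = (-31/15, 1/3)
D = (449/821, -3558/821)
E = (-301/60, -71/12)

1. A_x = -31/15  [A is the centroid of △BGF]
2. A_y = 1/3  [A is the centroid of △BGF]
   → A = (-31/15, 1/3)
3. D_x = 449/821  [A, F, D are collinear ∩ CD ⟂ AF]
4. D_y = -3558/821  [A, F, D are collinear ∩ CD ⟂ AF]
   → D = (449/821, -3558/821)
5. E_x = -301/60  [line 4·x + -1·y + 283/20 = 0 ∩ |EC|² = 9553/1800]
6. E_y = -71/12  [line 4·x + -1·y + 283/20 = 0 ∩ |EC|² = 9553/1800]
   → E = (-301/60, -71/12)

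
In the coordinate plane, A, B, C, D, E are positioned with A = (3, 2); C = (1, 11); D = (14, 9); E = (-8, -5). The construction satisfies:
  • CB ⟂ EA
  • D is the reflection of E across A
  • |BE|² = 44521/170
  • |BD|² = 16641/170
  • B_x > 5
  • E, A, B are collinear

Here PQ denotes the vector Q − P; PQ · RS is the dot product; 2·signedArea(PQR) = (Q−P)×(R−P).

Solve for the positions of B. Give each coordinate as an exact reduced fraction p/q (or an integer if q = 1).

1. B_x = 961/170  [E, A, B are collinear ∩ CB ⟂ EA]
2. B_y = 627/170  [E, A, B are collinear ∩ CB ⟂ EA]
   → B = (961/170, 627/170)

B = (961/170, 627/170)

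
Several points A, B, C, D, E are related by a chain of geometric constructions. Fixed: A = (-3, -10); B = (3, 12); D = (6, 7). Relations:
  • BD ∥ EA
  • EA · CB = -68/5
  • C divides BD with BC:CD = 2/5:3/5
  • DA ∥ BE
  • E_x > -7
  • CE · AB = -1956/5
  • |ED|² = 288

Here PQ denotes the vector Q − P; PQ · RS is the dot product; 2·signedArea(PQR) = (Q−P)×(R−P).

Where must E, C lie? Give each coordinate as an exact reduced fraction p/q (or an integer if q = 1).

C = (21/5, 10)
E = (-6, -5)

1. E_x = -6  [BD ∥ EA ∩ DA ∥ BE]
2. E_y = -5  [BD ∥ EA ∩ DA ∥ BE]
   → E = (-6, -5)
3. C_x = 21/5  [C divides BD with BC:CD = 2/5:3/5]
4. C_y = 10  [C divides BD with BC:CD = 2/5:3/5]
   → C = (21/5, 10)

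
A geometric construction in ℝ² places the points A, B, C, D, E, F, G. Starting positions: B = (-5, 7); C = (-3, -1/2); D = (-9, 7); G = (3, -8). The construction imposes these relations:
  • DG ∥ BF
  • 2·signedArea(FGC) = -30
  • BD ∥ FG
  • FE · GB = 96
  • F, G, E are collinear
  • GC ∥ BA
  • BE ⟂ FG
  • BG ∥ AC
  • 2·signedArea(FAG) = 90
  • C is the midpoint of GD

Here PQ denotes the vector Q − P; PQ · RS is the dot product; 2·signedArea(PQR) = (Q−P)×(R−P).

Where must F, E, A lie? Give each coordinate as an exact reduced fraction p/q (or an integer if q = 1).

1. F_x = 7  [BD ∥ FG ∩ DG ∥ BF]
2. F_y = -8  [BD ∥ FG ∩ DG ∥ BF]
   → F = (7, -8)
3. E_x = -5  [F, G, E are collinear ∩ BE ⟂ FG]
4. E_y = -8  [F, G, E are collinear ∩ BE ⟂ FG]
   → E = (-5, -8)
5. A_x = -11  [BG ∥ AC ∩ GC ∥ BA]
6. A_y = 29/2  [BG ∥ AC ∩ GC ∥ BA]
   → A = (-11, 29/2)

A = (-11, 29/2)
E = (-5, -8)
F = (7, -8)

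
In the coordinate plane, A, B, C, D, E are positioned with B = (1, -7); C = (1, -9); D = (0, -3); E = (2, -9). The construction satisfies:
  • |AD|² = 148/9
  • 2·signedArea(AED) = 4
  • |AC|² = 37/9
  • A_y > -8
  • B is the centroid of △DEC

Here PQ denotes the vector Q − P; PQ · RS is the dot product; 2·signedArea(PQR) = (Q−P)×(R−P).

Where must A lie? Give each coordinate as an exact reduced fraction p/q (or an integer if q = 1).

1. A_x = 2/3  [line -6·x + -2·y + -10 = 0 ∩ |AC|² = 37/9]
2. A_y = -7  [line -6·x + -2·y + -10 = 0 ∩ |AC|² = 37/9]
   → A = (2/3, -7)

A = (2/3, -7)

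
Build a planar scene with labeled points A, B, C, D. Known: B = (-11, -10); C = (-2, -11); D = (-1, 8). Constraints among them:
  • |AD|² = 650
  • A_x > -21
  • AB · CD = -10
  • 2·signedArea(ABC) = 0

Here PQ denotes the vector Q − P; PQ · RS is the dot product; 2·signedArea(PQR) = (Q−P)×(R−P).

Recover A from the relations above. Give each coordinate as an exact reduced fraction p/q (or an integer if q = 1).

1. A_x = -20  [2·signedArea(ABC) = 0 ∩ AB · CD = -10]
2. A_y = -9  [2·signedArea(ABC) = 0 ∩ AB · CD = -10]
   → A = (-20, -9)

A = (-20, -9)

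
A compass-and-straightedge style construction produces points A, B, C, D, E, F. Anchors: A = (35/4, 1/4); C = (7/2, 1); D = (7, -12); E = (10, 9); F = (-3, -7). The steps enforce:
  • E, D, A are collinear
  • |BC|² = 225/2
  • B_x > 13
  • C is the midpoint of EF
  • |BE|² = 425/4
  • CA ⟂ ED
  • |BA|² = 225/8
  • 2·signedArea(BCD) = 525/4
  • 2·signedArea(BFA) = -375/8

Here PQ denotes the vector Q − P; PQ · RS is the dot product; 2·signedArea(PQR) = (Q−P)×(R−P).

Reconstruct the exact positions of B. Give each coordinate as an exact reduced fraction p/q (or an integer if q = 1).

1. B_x = 14  [2·signedArea(BFA) = -375/8 ∩ 2·signedArea(BCD) = 525/4]
2. B_y = -1/2  [2·signedArea(BFA) = -375/8 ∩ 2·signedArea(BCD) = 525/4]
   → B = (14, -1/2)

B = (14, -1/2)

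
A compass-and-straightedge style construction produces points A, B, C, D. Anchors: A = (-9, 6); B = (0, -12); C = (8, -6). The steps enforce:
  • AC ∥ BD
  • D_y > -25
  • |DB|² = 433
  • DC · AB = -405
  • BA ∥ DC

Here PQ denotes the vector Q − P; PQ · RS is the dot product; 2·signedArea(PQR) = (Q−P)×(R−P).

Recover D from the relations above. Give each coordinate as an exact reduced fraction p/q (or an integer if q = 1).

1. D_x = 17  [BA ∥ DC ∩ AC ∥ BD]
2. D_y = -24  [BA ∥ DC ∩ AC ∥ BD]
   → D = (17, -24)

D = (17, -24)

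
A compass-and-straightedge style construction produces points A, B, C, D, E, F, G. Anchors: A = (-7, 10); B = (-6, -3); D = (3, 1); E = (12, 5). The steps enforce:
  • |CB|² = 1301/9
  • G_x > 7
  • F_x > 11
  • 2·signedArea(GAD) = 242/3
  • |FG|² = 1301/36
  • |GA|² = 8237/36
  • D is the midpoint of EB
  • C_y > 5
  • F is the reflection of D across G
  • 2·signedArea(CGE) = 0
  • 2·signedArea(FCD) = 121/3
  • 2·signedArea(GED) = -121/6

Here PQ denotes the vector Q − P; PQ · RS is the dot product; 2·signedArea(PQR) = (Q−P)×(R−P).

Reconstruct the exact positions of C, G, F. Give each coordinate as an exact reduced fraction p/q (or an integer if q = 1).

C = (8/3, 16/3)
F = (35/3, 28/3)
G = (22/3, 31/6)

1. G_x = 22/3  [2·signedArea(GED) = -121/6 ∩ 2·signedArea(GAD) = 242/3]
2. G_y = 31/6  [2·signedArea(GED) = -121/6 ∩ 2·signedArea(GAD) = 242/3]
   → G = (22/3, 31/6)
3. F_x = 35/3  [F is the reflection of D across G]
4. F_y = 28/3  [F is the reflection of D across G]
   → F = (35/3, 28/3)
5. C_x = 8/3  [2·signedArea(CGE) = 0 ∩ 2·signedArea(FCD) = 121/3]
6. C_y = 16/3  [2·signedArea(CGE) = 0 ∩ 2·signedArea(FCD) = 121/3]
   → C = (8/3, 16/3)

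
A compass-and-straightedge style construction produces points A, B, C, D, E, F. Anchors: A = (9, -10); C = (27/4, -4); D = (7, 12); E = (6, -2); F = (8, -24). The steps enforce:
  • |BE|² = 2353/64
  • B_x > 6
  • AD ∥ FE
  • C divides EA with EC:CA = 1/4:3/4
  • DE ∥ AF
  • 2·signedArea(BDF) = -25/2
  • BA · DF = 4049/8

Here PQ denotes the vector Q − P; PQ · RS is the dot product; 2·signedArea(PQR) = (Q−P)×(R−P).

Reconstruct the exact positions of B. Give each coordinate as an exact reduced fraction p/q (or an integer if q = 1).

B = (55/8, 4)

1. B_x = 55/8  [2·signedArea(BDF) = -25/2 ∩ BA · DF = 4049/8]
2. B_y = 4  [2·signedArea(BDF) = -25/2 ∩ BA · DF = 4049/8]
   → B = (55/8, 4)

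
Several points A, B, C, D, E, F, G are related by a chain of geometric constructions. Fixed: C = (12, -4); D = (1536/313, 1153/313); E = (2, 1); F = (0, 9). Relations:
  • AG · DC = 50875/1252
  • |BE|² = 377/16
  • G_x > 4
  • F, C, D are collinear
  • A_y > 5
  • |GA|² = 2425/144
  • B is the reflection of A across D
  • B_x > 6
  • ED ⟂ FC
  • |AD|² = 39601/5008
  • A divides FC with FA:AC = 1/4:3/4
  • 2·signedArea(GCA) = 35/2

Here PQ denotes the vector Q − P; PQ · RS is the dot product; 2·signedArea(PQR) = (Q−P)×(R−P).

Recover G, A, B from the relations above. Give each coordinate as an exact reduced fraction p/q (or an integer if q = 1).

A = (3, 23/4)
B = (2133/313, 2025/1252)
G = (14/3, 2)

1. A_x = 3  [A divides FC with FA:AC = 1/4:3/4]
2. A_y = 23/4  [A divides FC with FA:AC = 1/4:3/4]
   → A = (3, 23/4)
3. B_x = 2133/313  [B is the reflection of A across D]
4. B_y = 2025/1252  [B is the reflection of A across D]
   → B = (2133/313, 2025/1252)
5. G_x = 14/3  [2·signedArea(GCA) = 35/2 ∩ AG · DC = 50875/1252]
6. G_y = 2  [2·signedArea(GCA) = 35/2 ∩ AG · DC = 50875/1252]
   → G = (14/3, 2)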